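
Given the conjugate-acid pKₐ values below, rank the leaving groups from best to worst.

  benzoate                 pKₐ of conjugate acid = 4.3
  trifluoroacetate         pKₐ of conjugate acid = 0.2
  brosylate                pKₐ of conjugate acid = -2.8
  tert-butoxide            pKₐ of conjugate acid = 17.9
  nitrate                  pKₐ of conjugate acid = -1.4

brosylate > nitrate > trifluoroacetate > benzoate > tert-butoxide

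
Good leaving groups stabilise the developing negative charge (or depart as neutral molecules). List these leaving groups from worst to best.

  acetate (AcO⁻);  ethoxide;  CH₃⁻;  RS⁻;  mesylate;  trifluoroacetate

CH₃⁻ < ethoxide < RS⁻ < acetate (AcO⁻) < trifluoroacetate < mesylate

The more stable X⁻ (or X) is on its own — i.e. the weaker a base it is — the better a leaving group it makes.
mesylate: pKₐ(CH₃SO₃H (MsOH)) ≈ -1.9 — resonance-delocalised alkanesulfonate
trifluoroacetate: pKₐ(CF₃COOH) ≈ 0.2 — strongly electron-withdrawing CF₃ stabilises the carboxylate
acetate (AcO⁻): pKₐ(CH₃COOH) ≈ 4.8
RS⁻: pKₐ(RSH (a thiol)) ≈ 10.5
ethoxide: pKₐ(CH₃CH₂OH) ≈ 16
CH₃⁻: pKₐ(CH₄) ≈ 48
The question asks for worst first, so the sequence is read in increasing leaving-group ability.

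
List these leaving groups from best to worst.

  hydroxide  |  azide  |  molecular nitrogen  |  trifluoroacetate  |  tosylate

Leaving-group ability tracks the stability of the departed species; conjugate-acid pKₐ is the usual yardstick (lower pKₐ → better LG).
molecular nitrogen: no meaningful conjugate acid; N₂ departs as an exceptionally stable neutral molecule
tosylate: pKₐ(p-CH₃C₆H₄SO₃H (TsOH)) ≈ -2.8 — resonance-delocalised arenesulfonate
trifluoroacetate: pKₐ(CF₃COOH) ≈ 0.2 — strongly electron-withdrawing CF₃ stabilises the carboxylate
azide: pKₐ(HN₃) ≈ 4.7 — linear, resonance-stabilised
hydroxide: pKₐ(H₂O) ≈ 15.7

molecular nitrogen > tosylate > trifluoroacetate > azide > hydroxide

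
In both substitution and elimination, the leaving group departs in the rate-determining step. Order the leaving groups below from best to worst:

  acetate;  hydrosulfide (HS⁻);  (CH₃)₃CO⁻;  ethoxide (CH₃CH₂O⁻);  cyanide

Rank by basicity of the departing species: weakest base leaves most easily.
acetate: pKₐ(CH₃COOH) ≈ 4.8
hydrosulfide (HS⁻): pKₐ(H₂S) ≈ 7 — larger and more polarisable than the oxygen analogue
cyanide: pKₐ(HCN) ≈ 9.2 — sp carbon stabilises the charge somewhat, but still a poor LG
ethoxide (CH₃CH₂O⁻): pKₐ(CH₃CH₂OH) ≈ 16 — strong base; alkoxides do not leave unassisted
(CH₃)₃CO⁻: pKₐ(t-BuOH) ≈ 18 — bulky, strongly basic alkoxide

acetate > hydrosulfide (HS⁻) > cyanide > ethoxide (CH₃CH₂O⁻) > (CH₃)₃CO⁻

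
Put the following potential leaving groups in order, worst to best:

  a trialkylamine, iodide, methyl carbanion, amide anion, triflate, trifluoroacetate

methyl carbanion < amide anion < a trialkylamine < trifluoroacetate < iodide < triflate

triflate: pKₐ(CF₃SO₃H (triflic acid)) ≈ -14 — charge spread over three oxygens and a CF₃ group; the premier leaving group in synthesis
iodide: pKₐ(HI) ≈ -10 — large, highly polarisable; very weak base
trifluoroacetate: pKₐ(CF₃COOH) ≈ 0.2 — strongly electron-withdrawing CF₃ stabilises the carboxylate
a trialkylamine: pKₐ(R'₃NH⁺) ≈ 10.7 — neutral but still a fairly strong base; Hofmann-elimination LG
amide anion: pKₐ(NH₃) ≈ 38
methyl carbanion: pKₐ(CH₄) ≈ 48 — unstabilised carbanion; the worst conceivable leaving group
Listed from poorest to best leaving group as asked.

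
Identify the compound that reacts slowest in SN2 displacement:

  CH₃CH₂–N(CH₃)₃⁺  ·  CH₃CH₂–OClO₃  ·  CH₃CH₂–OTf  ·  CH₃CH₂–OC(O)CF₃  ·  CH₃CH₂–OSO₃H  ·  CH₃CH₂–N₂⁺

Same R in every case — rank the leaving groups.
A good leaving group is a weak base: the lower the pKₐ of its conjugate acid, the more readily it departs.
CH₃CH₂–N₂⁺ loses N₂: no meaningful conjugate acid; N₂ departs as an exceptionally stable neutral molecule
CH₃CH₂–OTf loses OTf⁻: pKₐ(CF₃SO₃H (triflic acid)) ≈ -14
CH₃CH₂–OClO₃ loses ClO₄⁻: pKₐ(HClO₄) ≈ -10
CH₃CH₂–OSO₃H loses HSO₄⁻: pKₐ(H₂SO₄) ≈ -3
CH₃CH₂–OC(O)CF₃ loses CF₃COO⁻: pKₐ(CF₃COOH) ≈ 0.2
CH₃CH₂–N(CH₃)₃⁺ loses NR'₃: pKₐ(R'₃NH⁺) ≈ 10.7

CH₃CH₂–N(CH₃)₃⁺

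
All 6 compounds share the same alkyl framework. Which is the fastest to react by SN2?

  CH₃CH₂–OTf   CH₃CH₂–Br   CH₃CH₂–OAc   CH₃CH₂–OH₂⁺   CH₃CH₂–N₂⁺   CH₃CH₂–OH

Identical carbon frameworks mean the comparison reduces to leaving-group quality.
The more stable X⁻ (or X) is on its own — i.e. the weaker a base it is — the better a leaving group it makes.
CH₃CH₂–N₂⁺ loses N₂: no meaningful conjugate acid; N₂ departs as an exceptionally stable neutral molecule
CH₃CH₂–OTf loses OTf⁻: pKₐ(CF₃SO₃H (triflic acid)) ≈ -14
CH₃CH₂–Br loses Br⁻: pKₐ(HBr) ≈ -9
CH₃CH₂–OH₂⁺ loses H₂O: pKₐ(H₃O⁺) ≈ -1.7
CH₃CH₂–OAc loses AcO⁻: pKₐ(CH₃COOH) ≈ 4.8
CH₃CH₂–OH loses OH⁻: pKₐ(H₂O) ≈ 15.7

CH₃CH₂–N₂⁺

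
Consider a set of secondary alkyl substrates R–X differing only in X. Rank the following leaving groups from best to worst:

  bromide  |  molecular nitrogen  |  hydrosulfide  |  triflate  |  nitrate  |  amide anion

molecular nitrogen > triflate > bromide > nitrate > hydrosulfide > amide anion

Leaving-group ability tracks the stability of the departed species; conjugate-acid pKₐ is the usual yardstick (lower pKₐ → better LG).
molecular nitrogen: no meaningful conjugate acid; N₂ departs as an exceptionally stable neutral molecule
triflate: pKₐ(CF₃SO₃H (triflic acid)) ≈ -14 — charge spread over three oxygens and a CF₃ group; the premier leaving group in synthesis
bromide: pKₐ(HBr) ≈ -9 — weak base; good leaving group
nitrate: pKₐ(HNO₃) ≈ -1.3 — resonance-delocalised over three oxygens
hydrosulfide: pKₐ(H₂S) ≈ 7
amide anion: pKₐ(NH₃) ≈ 38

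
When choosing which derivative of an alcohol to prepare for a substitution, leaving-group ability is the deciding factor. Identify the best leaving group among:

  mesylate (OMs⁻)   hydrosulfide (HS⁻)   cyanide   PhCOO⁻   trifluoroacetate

Leaving-group ability tracks the stability of the departed species; conjugate-acid pKₐ is the usual yardstick (lower pKₐ → better LG).
mesylate (OMs⁻): pKₐ(CH₃SO₃H (MsOH)) ≈ -1.9
trifluoroacetate: pKₐ(CF₃COOH) ≈ 0.2
PhCOO⁻: pKₐ(C₆H₅COOH) ≈ 4.2
hydrosulfide (HS⁻): pKₐ(H₂S) ≈ 7
cyanide: pKₐ(HCN) ≈ 9.2

mesylate (OMs⁻)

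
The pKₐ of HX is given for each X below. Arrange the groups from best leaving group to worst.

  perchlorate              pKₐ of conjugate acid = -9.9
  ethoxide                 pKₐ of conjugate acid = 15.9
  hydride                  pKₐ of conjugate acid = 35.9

perchlorate > ethoxide > hydride

Lower conjugate-acid pKₐ ⇒ weaker base ⇒ better leaving group.
Sorting by the given values: perchlorate (-9.9), ethoxide (15.9), hydride (35.9).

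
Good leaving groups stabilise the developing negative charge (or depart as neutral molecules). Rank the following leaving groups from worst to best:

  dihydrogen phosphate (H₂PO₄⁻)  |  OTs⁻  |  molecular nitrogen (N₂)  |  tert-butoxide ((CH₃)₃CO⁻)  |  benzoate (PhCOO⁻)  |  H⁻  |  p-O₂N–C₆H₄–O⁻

Rank by basicity of the departing species: weakest base leaves most easily.
molecular nitrogen (N₂): no meaningful conjugate acid; N₂ departs as an exceptionally stable neutral molecule
OTs⁻: pKₐ(p-CH₃C₆H₄SO₃H (TsOH)) ≈ -2.8
dihydrogen phosphate (H₂PO₄⁻): pKₐ(H₃PO₄) ≈ 2.1
benzoate (PhCOO⁻): pKₐ(C₆H₅COOH) ≈ 4.2
p-O₂N–C₆H₄–O⁻: pKₐ(p-nitrophenol) ≈ 7.2
tert-butoxide ((CH₃)₃CO⁻): pKₐ(t-BuOH) ≈ 18
H⁻: pKₐ(H₂) ≈ 36
Listed from poorest to best leaving group as asked.

H⁻ < tert-butoxide ((CH₃)₃CO⁻) < p-O₂N–C₆H₄–O⁻ < benzoate (PhCOO⁻) < dihydrogen phosphate (H₂PO₄⁻) < OTs⁻ < molecular nitrogen (N₂)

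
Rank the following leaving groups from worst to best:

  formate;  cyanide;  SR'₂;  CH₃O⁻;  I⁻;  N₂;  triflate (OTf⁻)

Leaving-group ability tracks the stability of the departed species; conjugate-acid pKₐ is the usual yardstick (lower pKₐ → better LG).
N₂: no meaningful conjugate acid; N₂ departs as an exceptionally stable neutral molecule
triflate (OTf⁻): pKₐ(CF₃SO₃H (triflic acid)) ≈ -14
I⁻: pKₐ(HI) ≈ -10 — large, highly polarisable; very weak base
SR'₂: pKₐ(R'₂SH⁺) ≈ -7
formate: pKₐ(HCOOH) ≈ 3.8
cyanide: pKₐ(HCN) ≈ 9.2
CH₃O⁻: pKₐ(CH₃OH) ≈ 15.5
The question asks for worst first, so the sequence is read in increasing leaving-group ability.

CH₃O⁻ < cyanide < formate < SR'₂ < I⁻ < triflate (OTf⁻) < N₂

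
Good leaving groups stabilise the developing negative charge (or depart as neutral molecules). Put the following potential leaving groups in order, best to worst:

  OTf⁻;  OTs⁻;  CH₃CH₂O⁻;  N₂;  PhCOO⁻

Leaving-group ability tracks the stability of the departed species; conjugate-acid pKₐ is the usual yardstick (lower pKₐ → better LG).
N₂: no meaningful conjugate acid; N₂ departs as an exceptionally stable neutral molecule
OTf⁻: pKₐ(CF₃SO₃H (triflic acid)) ≈ -14
OTs⁻: pKₐ(p-CH₃C₆H₄SO₃H (TsOH)) ≈ -2.8
PhCOO⁻: pKₐ(C₆H₅COOH) ≈ 4.2
CH₃CH₂O⁻: pKₐ(CH₃CH₂OH) ≈ 16

N₂ > OTf⁻ > OTs⁻ > PhCOO⁻ > CH₃CH₂O⁻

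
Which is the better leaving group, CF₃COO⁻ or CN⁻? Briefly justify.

CF₃COO⁻

CF₃COO⁻ is the better leaving group.
pKₐ(CF₃COOH) ≈ 0.2 versus pKₐ(HCN) ≈ 9.2: CF₃COO⁻ is the much weaker base.
Strongly electron-withdrawing CF₃ stabilises the carboxylate.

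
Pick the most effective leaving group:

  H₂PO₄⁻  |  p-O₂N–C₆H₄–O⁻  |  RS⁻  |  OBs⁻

OBs⁻

OBs⁻: pKₐ(p-BrC₆H₄SO₃H) ≈ -2.8
H₂PO₄⁻: pKₐ(H₃PO₄) ≈ 2.1
p-O₂N–C₆H₄–O⁻: pKₐ(p-nitrophenol) ≈ 7.2
RS⁻: pKₐ(RSH (a thiol)) ≈ 10.5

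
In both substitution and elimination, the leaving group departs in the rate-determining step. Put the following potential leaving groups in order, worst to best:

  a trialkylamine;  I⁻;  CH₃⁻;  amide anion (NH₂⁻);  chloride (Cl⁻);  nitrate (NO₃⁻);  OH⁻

A good leaving group is a weak base: the lower the pKₐ of its conjugate acid, the more readily it departs.
I⁻: pKₐ(HI) ≈ -10
chloride (Cl⁻): pKₐ(HCl) ≈ -7
nitrate (NO₃⁻): pKₐ(HNO₃) ≈ -1.3
a trialkylamine: pKₐ(R'₃NH⁺) ≈ 10.7
OH⁻: pKₐ(H₂O) ≈ 15.7
amide anion (NH₂⁻): pKₐ(NH₃) ≈ 38
CH₃⁻: pKₐ(CH₄) ≈ 48
Reversing gives the worst-to-best order requested.

CH₃⁻ < amide anion (NH₂⁻) < OH⁻ < a trialkylamine < nitrate (NO₃⁻) < chloride (Cl⁻) < I⁻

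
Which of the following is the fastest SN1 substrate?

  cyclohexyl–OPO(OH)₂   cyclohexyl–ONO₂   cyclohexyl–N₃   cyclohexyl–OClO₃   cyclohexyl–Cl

Same R in every case — rank the leaving groups.
Rank by basicity of the departing species: weakest base leaves most easily.
cyclohexyl–OClO₃ loses ClO₄⁻: pKₐ(HClO₄) ≈ -10
cyclohexyl–Cl loses Cl⁻: pKₐ(HCl) ≈ -7
cyclohexyl–ONO₂ loses NO₃⁻: pKₐ(HNO₃) ≈ -1.3
cyclohexyl–OPO(OH)₂ loses H₂PO₄⁻: pKₐ(H₃PO₄) ≈ 2.1
cyclohexyl–N₃ loses N₃⁻: pKₐ(HN₃) ≈ 4.7

cyclohexyl–OClO₃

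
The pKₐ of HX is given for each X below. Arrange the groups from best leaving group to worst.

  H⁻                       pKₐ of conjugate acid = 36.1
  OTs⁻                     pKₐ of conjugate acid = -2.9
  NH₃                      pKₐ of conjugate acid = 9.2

Lower conjugate-acid pKₐ ⇒ weaker base ⇒ better leaving group.
Sorting by the given values: OTs⁻ (-2.9), NH₃ (9.2), H⁻ (36.1).

OTs⁻ > NH₃ > H⁻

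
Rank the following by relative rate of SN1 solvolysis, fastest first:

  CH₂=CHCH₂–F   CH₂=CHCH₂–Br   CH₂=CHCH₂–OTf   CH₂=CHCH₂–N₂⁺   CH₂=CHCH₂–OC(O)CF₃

CH₂=CHCH₂–N₂⁺ > CH₂=CHCH₂–OTf > CH₂=CHCH₂–Br > CH₂=CHCH₂–OC(O)CF₃ > CH₂=CHCH₂–F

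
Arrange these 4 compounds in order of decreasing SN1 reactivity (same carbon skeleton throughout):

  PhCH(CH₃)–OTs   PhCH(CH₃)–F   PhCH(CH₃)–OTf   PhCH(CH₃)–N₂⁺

With the same alkyl group throughout, only the leaving group differentiates the rates.
A good leaving group is a weak base: the lower the pKₐ of its conjugate acid, the more readily it departs.
PhCH(CH₃)–N₂⁺ loses N₂: no meaningful conjugate acid; N₂ departs as an exceptionally stable neutral molecule
PhCH(CH₃)–OTf loses OTf⁻: pKₐ(CF₃SO₃H (triflic acid)) ≈ -14
PhCH(CH₃)–OTs loses OTs⁻: pKₐ(p-CH₃C₆H₄SO₃H (TsOH)) ≈ -2.8
PhCH(CH₃)–F loses F⁻: pKₐ(HF) ≈ 3.2

PhCH(CH₃)–N₂⁺ > PhCH(CH₃)–OTf > PhCH(CH₃)–OTs > PhCH(CH₃)–F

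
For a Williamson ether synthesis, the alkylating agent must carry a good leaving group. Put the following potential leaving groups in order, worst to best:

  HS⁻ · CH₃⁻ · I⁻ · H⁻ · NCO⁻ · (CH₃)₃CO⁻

CH₃⁻ < H⁻ < (CH₃)₃CO⁻ < HS⁻ < NCO⁻ < I⁻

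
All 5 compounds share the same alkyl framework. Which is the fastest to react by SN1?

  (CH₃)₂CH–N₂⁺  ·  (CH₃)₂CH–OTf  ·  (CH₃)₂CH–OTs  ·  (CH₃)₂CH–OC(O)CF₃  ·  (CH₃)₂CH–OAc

Identical carbon frameworks mean the comparison reduces to leaving-group quality.
Rank by basicity of the departing species: weakest base leaves most easily.
(CH₃)₂CH–N₂⁺ loses N₂: no meaningful conjugate acid; N₂ departs as an exceptionally stable neutral molecule
(CH₃)₂CH–OTf loses OTf⁻: pKₐ(CF₃SO₃H (triflic acid)) ≈ -14
(CH₃)₂CH–OTs loses OTs⁻: pKₐ(p-CH₃C₆H₄SO₃H (TsOH)) ≈ -2.8
(CH₃)₂CH–OC(O)CF₃ loses CF₃COO⁻: pKₐ(CF₃COOH) ≈ 0.2
(CH₃)₂CH–OAc loses AcO⁻: pKₐ(CH₃COOH) ≈ 4.8

(CH₃)₂CH–N₂⁺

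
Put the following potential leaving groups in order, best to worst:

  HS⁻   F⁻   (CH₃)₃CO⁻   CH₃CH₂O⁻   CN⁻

Leaving-group ability tracks the stability of the departed species; conjugate-acid pKₐ is the usual yardstick (lower pKₐ → better LG).
F⁻: pKₐ(HF) ≈ 3.2
HS⁻: pKₐ(H₂S) ≈ 7
CN⁻: pKₐ(HCN) ≈ 9.2
CH₃CH₂O⁻: pKₐ(CH₃CH₂OH) ≈ 16
(CH₃)₃CO⁻: pKₐ(t-BuOH) ≈ 18

F⁻ > HS⁻ > CN⁻ > CH₃CH₂O⁻ > (CH₃)₃CO⁻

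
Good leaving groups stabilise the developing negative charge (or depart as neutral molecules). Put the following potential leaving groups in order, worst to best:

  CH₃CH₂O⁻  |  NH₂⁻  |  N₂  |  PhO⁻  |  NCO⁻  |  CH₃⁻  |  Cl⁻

Leaving-group ability tracks the stability of the departed species; conjugate-acid pKₐ is the usual yardstick (lower pKₐ → better LG).
N₂: no meaningful conjugate acid; N₂ departs as an exceptionally stable neutral molecule
Cl⁻: pKₐ(HCl) ≈ -7
NCO⁻: pKₐ(HOCN) ≈ 3.5
PhO⁻: pKₐ(C₆H₅OH (phenol)) ≈ 10
CH₃CH₂O⁻: pKₐ(CH₃CH₂OH) ≈ 16
NH₂⁻: pKₐ(NH₃) ≈ 38
CH₃⁻: pKₐ(CH₄) ≈ 48
Listed from poorest to best leaving group as asked.

CH₃⁻ < NH₂⁻ < CH₃CH₂O⁻ < PhO⁻ < NCO⁻ < Cl⁻ < N₂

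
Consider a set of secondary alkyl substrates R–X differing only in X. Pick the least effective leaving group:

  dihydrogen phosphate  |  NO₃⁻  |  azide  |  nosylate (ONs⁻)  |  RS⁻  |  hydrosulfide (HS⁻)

RS⁻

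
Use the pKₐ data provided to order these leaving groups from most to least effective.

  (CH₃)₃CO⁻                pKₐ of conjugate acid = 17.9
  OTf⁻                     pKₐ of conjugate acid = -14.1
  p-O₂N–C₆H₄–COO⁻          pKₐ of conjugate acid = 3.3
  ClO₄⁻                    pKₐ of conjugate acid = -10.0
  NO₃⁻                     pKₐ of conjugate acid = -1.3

OTf⁻ > ClO₄⁻ > NO₃⁻ > p-O₂N–C₆H₄–COO⁻ > (CH₃)₃CO⁻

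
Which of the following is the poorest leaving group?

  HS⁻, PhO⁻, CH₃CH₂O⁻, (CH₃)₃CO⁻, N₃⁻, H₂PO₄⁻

(CH₃)₃CO⁻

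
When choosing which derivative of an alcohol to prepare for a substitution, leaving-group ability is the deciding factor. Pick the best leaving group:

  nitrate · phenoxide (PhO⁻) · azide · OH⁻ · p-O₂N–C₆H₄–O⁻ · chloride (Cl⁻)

Rank by basicity of the departing species: weakest base leaves most easily.
chloride (Cl⁻): pKₐ(HCl) ≈ -7
nitrate: pKₐ(HNO₃) ≈ -1.3
azide: pKₐ(HN₃) ≈ 4.7
p-O₂N–C₆H₄–O⁻: pKₐ(p-nitrophenol) ≈ 7.2
phenoxide (PhO⁻): pKₐ(C₆H₅OH (phenol)) ≈ 10
OH⁻: pKₐ(H₂O) ≈ 15.7

chloride (Cl⁻)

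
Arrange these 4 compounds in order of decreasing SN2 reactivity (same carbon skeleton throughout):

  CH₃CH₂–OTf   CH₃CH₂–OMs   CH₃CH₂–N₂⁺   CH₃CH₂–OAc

CH₃CH₂–N₂⁺ > CH₃CH₂–OTf > CH₃CH₂–OMs > CH₃CH₂–OAc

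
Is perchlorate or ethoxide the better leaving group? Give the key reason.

perchlorate is the better leaving group.
pKₐ(HClO₄) ≈ -10 versus pKₐ(CH₃CH₂OH) ≈ 16: perchlorate is the much weaker base.
Extremely weak base; rarely used for safety reasons.

perchlorate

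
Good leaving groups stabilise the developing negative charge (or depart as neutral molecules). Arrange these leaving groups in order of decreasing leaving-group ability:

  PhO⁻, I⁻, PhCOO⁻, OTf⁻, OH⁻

OTf⁻ > I⁻ > PhCOO⁻ > PhO⁻ > OH⁻

Leaving-group ability tracks the stability of the departed species; conjugate-acid pKₐ is the usual yardstick (lower pKₐ → better LG).
OTf⁻: pKₐ(CF₃SO₃H (triflic acid)) ≈ -14
I⁻: pKₐ(HI) ≈ -10
PhCOO⁻: pKₐ(C₆H₅COOH) ≈ 4.2
PhO⁻: pKₐ(C₆H₅OH (phenol)) ≈ 10
OH⁻: pKₐ(H₂O) ≈ 15.7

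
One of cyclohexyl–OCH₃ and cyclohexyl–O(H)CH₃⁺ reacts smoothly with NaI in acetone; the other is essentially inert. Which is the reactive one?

cyclohexyl–O(H)CH₃⁺

From cyclohexyl–OCH₃ the departing group would be CH₃O⁻ (pKₐ(CH₃OH) ≈ 15.5). Strong base; alkoxides do not leave unassisted.
From cyclohexyl–O(H)CH₃⁺ the leaving group is R'OH (pKₐ(R'OH₂⁺) ≈ -2.4). Neutral; leaves from a protonated ether (an oxonium ion, R–O(H)R'⁺).
(In practice cyclohexyl–O(H)CH₃⁺ is made from cyclohexyl–OCH₃ by protonation with concentrated HI, allowing neutral methanol, rather than methoxide, to depart.)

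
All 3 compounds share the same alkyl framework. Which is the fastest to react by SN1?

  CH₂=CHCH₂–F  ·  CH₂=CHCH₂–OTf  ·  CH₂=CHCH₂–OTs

CH₂=CHCH₂–OTf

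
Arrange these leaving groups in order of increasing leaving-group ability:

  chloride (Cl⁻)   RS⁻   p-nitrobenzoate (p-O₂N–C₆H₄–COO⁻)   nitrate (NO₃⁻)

RS⁻ < p-nitrobenzoate (p-O₂N–C₆H₄–COO⁻) < nitrate (NO₃⁻) < chloride (Cl⁻)

Leaving-group ability tracks the stability of the departed species; conjugate-acid pKₐ is the usual yardstick (lower pKₐ → better LG).
chloride (Cl⁻): pKₐ(HCl) ≈ -7 — moderately weak base
nitrate (NO₃⁻): pKₐ(HNO₃) ≈ -1.3 — resonance-delocalised over three oxygens
p-nitrobenzoate (p-O₂N–C₆H₄–COO⁻): pKₐ(p-nitrobenzoic acid) ≈ 3.4 — electron-withdrawing nitro group stabilises the carboxylate
RS⁻: pKₐ(RSH (a thiol)) ≈ 10.5
The question asks for worst first, so the sequence is read in increasing leaving-group ability.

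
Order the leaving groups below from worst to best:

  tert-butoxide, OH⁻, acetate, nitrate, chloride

chloride: pKₐ(HCl) ≈ -7
nitrate: pKₐ(HNO₃) ≈ -1.3
acetate: pKₐ(CH₃COOH) ≈ 4.8
OH⁻: pKₐ(H₂O) ≈ 15.7
tert-butoxide: pKₐ(t-BuOH) ≈ 18 — bulky, strongly basic alkoxide
Reversing gives the worst-to-best order requested.

tert-butoxide < OH⁻ < acetate < nitrate < chloride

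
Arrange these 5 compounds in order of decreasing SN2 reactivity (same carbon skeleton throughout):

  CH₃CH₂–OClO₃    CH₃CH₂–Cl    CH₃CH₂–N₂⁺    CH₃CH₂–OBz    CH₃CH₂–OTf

CH₃CH₂–N₂⁺ > CH₃CH₂–OTf > CH₃CH₂–OClO₃ > CH₃CH₂–Cl > CH₃CH₂–OBz

The skeletons are identical, so relative rate is governed entirely by leaving-group ability.
Leaving-group ability tracks the stability of the departed species; conjugate-acid pKₐ is the usual yardstick (lower pKₐ → better LG).
CH₃CH₂–N₂⁺ loses N₂: no meaningful conjugate acid; N₂ departs as an exceptionally stable neutral molecule
CH₃CH₂–OTf loses OTf⁻: pKₐ(CF₃SO₃H (triflic acid)) ≈ -14
CH₃CH₂–OClO₃ loses ClO₄⁻: pKₐ(HClO₄) ≈ -10
CH₃CH₂–Cl loses Cl⁻: pKₐ(HCl) ≈ -7
CH₃CH₂–OBz loses PhCOO⁻: pKₐ(C₆H₅COOH) ≈ 4.2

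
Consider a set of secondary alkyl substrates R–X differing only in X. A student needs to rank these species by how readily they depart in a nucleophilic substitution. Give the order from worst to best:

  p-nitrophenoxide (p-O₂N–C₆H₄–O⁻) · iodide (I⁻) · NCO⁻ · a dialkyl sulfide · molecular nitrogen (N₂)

p-nitrophenoxide (p-O₂N–C₆H₄–O⁻) < NCO⁻ < a dialkyl sulfide < iodide (I⁻) < molecular nitrogen (N₂)

molecular nitrogen (N₂): no meaningful conjugate acid; N₂ departs as an exceptionally stable neutral molecule
iodide (I⁻): pKₐ(HI) ≈ -10
a dialkyl sulfide: pKₐ(R'₂SH⁺) ≈ -7 — neutral; leaves from a sulfonium salt (R–SR'₂⁺)
NCO⁻: pKₐ(HOCN) ≈ 3.5 — resonance between N and O
p-nitrophenoxide (p-O₂N–C₆H₄–O⁻): pKₐ(p-nitrophenol) ≈ 7.2
Reversing gives the worst-to-best order requested.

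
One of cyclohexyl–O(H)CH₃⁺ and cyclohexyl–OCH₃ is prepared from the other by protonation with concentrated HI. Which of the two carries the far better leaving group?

cyclohexyl–O(H)CH₃⁺

From cyclohexyl–OCH₃ the departing group would be CH₃O⁻ (pKₐ(CH₃OH) ≈ 15.5). Strong base; alkoxides do not leave unassisted.
From cyclohexyl–O(H)CH₃⁺ the leaving group is R'OH (pKₐ(R'OH₂⁺) ≈ -2.4). Neutral; leaves from a protonated ether (an oxonium ion, R–O(H)R'⁺).
Protonation with concentrated HI works by allowing neutral methanol, rather than methoxide, to depart, making cyclohexyl–O(H)CH₃⁺ enormously more reactive.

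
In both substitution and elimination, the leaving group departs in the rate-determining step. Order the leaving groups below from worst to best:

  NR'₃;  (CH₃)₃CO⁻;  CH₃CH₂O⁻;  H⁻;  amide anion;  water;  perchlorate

Leaving-group ability tracks the stability of the departed species; conjugate-acid pKₐ is the usual yardstick (lower pKₐ → better LG).
perchlorate: pKₐ(HClO₄) ≈ -10 — extremely weak base; rarely used for safety reasons
water: pKₐ(H₃O⁺) ≈ -1.7 — neutral; leaves from a protonated alcohol (R–OH₂⁺)
NR'₃: pKₐ(R'₃NH⁺) ≈ 10.7
CH₃CH₂O⁻: pKₐ(CH₃CH₂OH) ≈ 16 — strong base; alkoxides do not leave unassisted
(CH₃)₃CO⁻: pKₐ(t-BuOH) ≈ 18
H⁻: pKₐ(H₂) ≈ 36 — extremely strong base; leaves only in special hydride-transfer contexts
amide anion: pKₐ(NH₃) ≈ 38 — extremely strong base; never a leaving group
Reversing gives the worst-to-best order requested.

amide anion < H⁻ < (CH₃)₃CO⁻ < CH₃CH₂O⁻ < NR'₃ < water < perchlorate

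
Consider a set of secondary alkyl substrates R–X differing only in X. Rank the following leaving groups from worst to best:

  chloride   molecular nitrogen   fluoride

fluoride < chloride < molecular nitrogen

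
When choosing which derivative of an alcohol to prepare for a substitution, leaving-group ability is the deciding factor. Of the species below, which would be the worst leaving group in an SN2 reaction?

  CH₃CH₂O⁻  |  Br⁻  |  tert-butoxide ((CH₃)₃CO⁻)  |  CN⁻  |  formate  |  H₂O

Br⁻: pKₐ(HBr) ≈ -9
H₂O: pKₐ(H₃O⁺) ≈ -1.7
formate: pKₐ(HCOOH) ≈ 3.8
CN⁻: pKₐ(HCN) ≈ 9.2
CH₃CH₂O⁻: pKₐ(CH₃CH₂OH) ≈ 16
tert-butoxide ((CH₃)₃CO⁻): pKₐ(t-BuOH) ≈ 18

tert-butoxide ((CH₃)₃CO⁻)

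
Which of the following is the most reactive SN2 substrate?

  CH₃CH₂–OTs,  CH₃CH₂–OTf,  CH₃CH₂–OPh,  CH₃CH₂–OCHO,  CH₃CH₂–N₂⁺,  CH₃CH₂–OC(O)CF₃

Same R in every case — rank the leaving groups.
The more stable X⁻ (or X) is on its own — i.e. the weaker a base it is — the better a leaving group it makes.
CH₃CH₂–N₂⁺ loses N₂: no meaningful conjugate acid; N₂ departs as an exceptionally stable neutral molecule
CH₃CH₂–OTf loses OTf⁻: pKₐ(CF₃SO₃H (triflic acid)) ≈ -14
CH₃CH₂–OTs loses OTs⁻: pKₐ(p-CH₃C₆H₄SO₃H (TsOH)) ≈ -2.8
CH₃CH₂–OC(O)CF₃ loses CF₃COO⁻: pKₐ(CF₃COOH) ≈ 0.2
CH₃CH₂–OCHO loses HCOO⁻: pKₐ(HCOOH) ≈ 3.8
CH₃CH₂–OPh loses PhO⁻: pKₐ(C₆H₅OH (phenol)) ≈ 10

CH₃CH₂–N₂⁺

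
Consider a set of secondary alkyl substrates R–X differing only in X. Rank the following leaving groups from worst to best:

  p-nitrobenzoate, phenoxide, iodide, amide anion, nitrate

amide anion < phenoxide < p-nitrobenzoate < nitrate < iodide

A good leaving group is a weak base: the lower the pKₐ of its conjugate acid, the more readily it departs.
iodide: pKₐ(HI) ≈ -10 — large, highly polarisable; very weak base
nitrate: pKₐ(HNO₃) ≈ -1.3 — resonance-delocalised over three oxygens
p-nitrobenzoate: pKₐ(p-nitrobenzoic acid) ≈ 3.4
phenoxide: pKₐ(C₆H₅OH (phenol)) ≈ 10 — resonance into the ring helps, but still a poor LG
amide anion: pKₐ(NH₃) ≈ 38 — extremely strong base; never a leaving group
Reversing gives the worst-to-best order requested.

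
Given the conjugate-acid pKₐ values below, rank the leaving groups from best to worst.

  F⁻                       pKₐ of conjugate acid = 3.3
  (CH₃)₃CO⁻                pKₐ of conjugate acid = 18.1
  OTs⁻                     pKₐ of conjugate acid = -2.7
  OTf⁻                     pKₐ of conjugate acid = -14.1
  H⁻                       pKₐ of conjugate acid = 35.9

OTf⁻ > OTs⁻ > F⁻ > (CH₃)₃CO⁻ > H⁻

Lower conjugate-acid pKₐ ⇒ weaker base ⇒ better leaving group.
Sorting by the given values: OTf⁻ (-14.1), OTs⁻ (-2.7), F⁻ (3.3), (CH₃)₃CO⁻ (18.1), H⁻ (35.9).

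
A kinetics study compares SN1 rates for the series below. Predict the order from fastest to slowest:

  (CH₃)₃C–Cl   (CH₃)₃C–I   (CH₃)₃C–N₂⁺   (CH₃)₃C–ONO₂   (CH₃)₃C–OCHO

With the same alkyl group throughout, only the leaving group differentiates the rates.
A good leaving group is a weak base: the lower the pKₐ of its conjugate acid, the more readily it departs.
(CH₃)₃C–N₂⁺ loses N₂: no meaningful conjugate acid; N₂ departs as an exceptionally stable neutral molecule
(CH₃)₃C–I loses I⁻: pKₐ(HI) ≈ -10
(CH₃)₃C–Cl loses Cl⁻: pKₐ(HCl) ≈ -7
(CH₃)₃C–ONO₂ loses NO₃⁻: pKₐ(HNO₃) ≈ -1.3
(CH₃)₃C–OCHO loses HCOO⁻: pKₐ(HCOOH) ≈ 3.8

(CH₃)₃C–N₂⁺ > (CH₃)₃C–I > (CH₃)₃C–Cl > (CH₃)₃C–ONO₂ > (CH₃)₃C–OCHO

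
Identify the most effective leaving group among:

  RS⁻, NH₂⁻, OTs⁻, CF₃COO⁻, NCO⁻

OTs⁻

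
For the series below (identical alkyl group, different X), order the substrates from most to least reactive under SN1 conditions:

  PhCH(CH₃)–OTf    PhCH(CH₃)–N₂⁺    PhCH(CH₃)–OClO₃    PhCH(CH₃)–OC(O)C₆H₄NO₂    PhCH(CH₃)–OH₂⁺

With the same alkyl group throughout, only the leaving group differentiates the rates.
The more stable X⁻ (or X) is on its own — i.e. the weaker a base it is — the better a leaving group it makes.
PhCH(CH₃)–N₂⁺ loses N₂: no meaningful conjugate acid; N₂ departs as an exceptionally stable neutral molecule
PhCH(CH₃)–OTf loses OTf⁻: pKₐ(CF₃SO₃H (triflic acid)) ≈ -14
PhCH(CH₃)–OClO₃ loses ClO₄⁻: pKₐ(HClO₄) ≈ -10
PhCH(CH₃)–OH₂⁺ loses H₂O: pKₐ(H₃O⁺) ≈ -1.7
PhCH(CH₃)–OC(O)C₆H₄NO₂ loses p-O₂N–C₆H₄–COO⁻: pKₐ(p-nitrobenzoic acid) ≈ 3.4

PhCH(CH₃)–N₂⁺ > PhCH(CH₃)–OTf > PhCH(CH₃)–OClO₃ > PhCH(CH₃)–OH₂⁺ > PhCH(CH₃)–OC(O)C₆H₄NO₂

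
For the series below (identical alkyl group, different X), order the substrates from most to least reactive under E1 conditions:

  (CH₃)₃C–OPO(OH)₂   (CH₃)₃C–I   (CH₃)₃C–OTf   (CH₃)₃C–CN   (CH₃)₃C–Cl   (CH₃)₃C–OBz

The skeletons are identical, so relative rate is governed entirely by leaving-group ability.
Leaving-group ability tracks the stability of the departed species; conjugate-acid pKₐ is the usual yardstick (lower pKₐ → better LG).
(CH₃)₃C–OTf loses OTf⁻: pKₐ(CF₃SO₃H (triflic acid)) ≈ -14
(CH₃)₃C–I loses I⁻: pKₐ(HI) ≈ -10
(CH₃)₃C–Cl loses Cl⁻: pKₐ(HCl) ≈ -7
(CH₃)₃C–OPO(OH)₂ loses H₂PO₄⁻: pKₐ(H₃PO₄) ≈ 2.1
(CH₃)₃C–OBz loses PhCOO⁻: pKₐ(C₆H₅COOH) ≈ 4.2
(CH₃)₃C–CN loses CN⁻: pKₐ(HCN) ≈ 9.2

(CH₃)₃C–OTf > (CH₃)₃C–I > (CH₃)₃C–Cl > (CH₃)₃C–OPO(OH)₂ > (CH₃)₃C–OBz > (CH₃)₃C–CN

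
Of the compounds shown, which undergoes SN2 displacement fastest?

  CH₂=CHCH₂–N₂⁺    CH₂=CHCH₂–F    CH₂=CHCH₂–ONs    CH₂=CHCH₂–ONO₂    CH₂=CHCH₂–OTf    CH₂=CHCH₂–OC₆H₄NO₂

CH₂=CHCH₂–N₂⁺

Identical carbon frameworks mean the comparison reduces to leaving-group quality.
The more stable X⁻ (or X) is on its own — i.e. the weaker a base it is — the better a leaving group it makes.
CH₂=CHCH₂–N₂⁺ loses N₂: no meaningful conjugate acid; N₂ departs as an exceptionally stable neutral molecule
CH₂=CHCH₂–OTf loses OTf⁻: pKₐ(CF₃SO₃H (triflic acid)) ≈ -14
CH₂=CHCH₂–ONs loses ONs⁻: pKₐ(p-O₂NC₆H₄SO₃H) ≈ -3.5
CH₂=CHCH₂–ONO₂ loses NO₃⁻: pKₐ(HNO₃) ≈ -1.3
CH₂=CHCH₂–F loses F⁻: pKₐ(HF) ≈ 3.2
CH₂=CHCH₂–OC₆H₄NO₂ loses p-O₂N–C₆H₄–O⁻: pKₐ(p-nitrophenol) ≈ 7.2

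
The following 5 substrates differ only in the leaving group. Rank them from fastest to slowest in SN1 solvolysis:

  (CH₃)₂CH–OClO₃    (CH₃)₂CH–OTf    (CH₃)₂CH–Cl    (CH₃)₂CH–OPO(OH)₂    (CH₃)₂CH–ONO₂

(CH₃)₂CH–OTf > (CH₃)₂CH–OClO₃ > (CH₃)₂CH–Cl > (CH₃)₂CH–ONO₂ > (CH₃)₂CH–OPO(OH)₂

Identical carbon frameworks mean the comparison reduces to leaving-group quality.
The more stable X⁻ (or X) is on its own — i.e. the weaker a base it is — the better a leaving group it makes.
(CH₃)₂CH–OTf loses OTf⁻: pKₐ(CF₃SO₃H (triflic acid)) ≈ -14
(CH₃)₂CH–OClO₃ loses ClO₄⁻: pKₐ(HClO₄) ≈ -10
(CH₃)₂CH–Cl loses Cl⁻: pKₐ(HCl) ≈ -7
(CH₃)₂CH–ONO₂ loses NO₃⁻: pKₐ(HNO₃) ≈ -1.3
(CH₃)₂CH–OPO(OH)₂ loses H₂PO₄⁻: pKₐ(H₃PO₄) ≈ 2.1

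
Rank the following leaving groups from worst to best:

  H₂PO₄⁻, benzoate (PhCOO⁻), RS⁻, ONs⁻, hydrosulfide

The more stable X⁻ (or X) is on its own — i.e. the weaker a base it is — the better a leaving group it makes.
ONs⁻: pKₐ(p-O₂NC₆H₄SO₃H) ≈ -3.5 — p-nitro group further stabilises the sulfonate
H₂PO₄⁻: pKₐ(H₃PO₄) ≈ 2.1 — moderate base; biological leaving group after further activation
benzoate (PhCOO⁻): pKₐ(C₆H₅COOH) ≈ 4.2 — aryl carboxylate
hydrosulfide: pKₐ(H₂S) ≈ 7 — larger and more polarisable than the oxygen analogue
RS⁻: pKₐ(RSH (a thiol)) ≈ 10.5
Reversing gives the worst-to-best order requested.

RS⁻ < hydrosulfide < benzoate (PhCOO⁻) < H₂PO₄⁻ < ONs⁻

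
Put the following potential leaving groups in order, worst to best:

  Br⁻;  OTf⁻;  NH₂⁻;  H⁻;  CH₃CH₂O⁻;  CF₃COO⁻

NH₂⁻ < H⁻ < CH₃CH₂O⁻ < CF₃COO⁻ < Br⁻ < OTf⁻

Rank by basicity of the departing species: weakest base leaves most easily.
OTf⁻: pKₐ(CF₃SO₃H (triflic acid)) ≈ -14
Br⁻: pKₐ(HBr) ≈ -9
CF₃COO⁻: pKₐ(CF₃COOH) ≈ 0.2 — strongly electron-withdrawing CF₃ stabilises the carboxylate
CH₃CH₂O⁻: pKₐ(CH₃CH₂OH) ≈ 16 — strong base; alkoxides do not leave unassisted
H⁻: pKₐ(H₂) ≈ 36 — extremely strong base; leaves only in special hydride-transfer contexts
NH₂⁻: pKₐ(NH₃) ≈ 38
Listed from poorest to best leaving group as asked.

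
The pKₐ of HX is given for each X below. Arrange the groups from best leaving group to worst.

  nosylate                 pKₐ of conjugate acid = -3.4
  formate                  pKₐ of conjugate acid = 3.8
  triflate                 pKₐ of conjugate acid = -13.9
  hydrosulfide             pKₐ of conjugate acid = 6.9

triflate > nosylate > formate > hydrosulfide

Lower conjugate-acid pKₐ ⇒ weaker base ⇒ better leaving group.
Sorting by the given values: triflate (-13.9), nosylate (-3.4), formate (3.8), hydrosulfide (6.9).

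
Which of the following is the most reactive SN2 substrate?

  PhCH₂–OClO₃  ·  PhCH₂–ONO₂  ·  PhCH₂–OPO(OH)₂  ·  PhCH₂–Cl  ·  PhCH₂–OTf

PhCH₂–OTf

Identical carbon frameworks mean the comparison reduces to leaving-group quality.
A good leaving group is a weak base: the lower the pKₐ of its conjugate acid, the more readily it departs.
PhCH₂–OTf loses OTf⁻: pKₐ(CF₃SO₃H (triflic acid)) ≈ -14
PhCH₂–OClO₃ loses ClO₄⁻: pKₐ(HClO₄) ≈ -10
PhCH₂–Cl loses Cl⁻: pKₐ(HCl) ≈ -7
PhCH₂–ONO₂ loses NO₃⁻: pKₐ(HNO₃) ≈ -1.3
PhCH₂–OPO(OH)₂ loses H₂PO₄⁻: pKₐ(H₃PO₄) ≈ 2.1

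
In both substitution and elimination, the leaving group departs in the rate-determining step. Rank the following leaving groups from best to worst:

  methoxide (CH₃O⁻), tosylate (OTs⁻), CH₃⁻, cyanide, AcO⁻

The more stable X⁻ (or X) is on its own — i.e. the weaker a base it is — the better a leaving group it makes.
tosylate (OTs⁻): pKₐ(p-CH₃C₆H₄SO₃H (TsOH)) ≈ -2.8
AcO⁻: pKₐ(CH₃COOH) ≈ 4.8 — resonance-stabilised but still a weak base
cyanide: pKₐ(HCN) ≈ 9.2
methoxide (CH₃O⁻): pKₐ(CH₃OH) ≈ 15.5 — strong base; alkoxides do not leave unassisted
CH₃⁻: pKₐ(CH₄) ≈ 48

tosylate (OTs⁻) > AcO⁻ > cyanide > methoxide (CH₃O⁻) > CH₃⁻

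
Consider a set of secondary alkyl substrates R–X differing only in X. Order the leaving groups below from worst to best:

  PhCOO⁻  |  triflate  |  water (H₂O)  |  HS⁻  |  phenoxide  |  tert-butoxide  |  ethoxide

tert-butoxide < ethoxide < phenoxide < HS⁻ < PhCOO⁻ < water (H₂O) < triflate

The more stable X⁻ (or X) is on its own — i.e. the weaker a base it is — the better a leaving group it makes.
triflate: pKₐ(CF₃SO₃H (triflic acid)) ≈ -14
water (H₂O): pKₐ(H₃O⁺) ≈ -1.7 — neutral; leaves from a protonated alcohol (R–OH₂⁺)
PhCOO⁻: pKₐ(C₆H₅COOH) ≈ 4.2 — aryl carboxylate
HS⁻: pKₐ(H₂S) ≈ 7
phenoxide: pKₐ(C₆H₅OH (phenol)) ≈ 10 — resonance into the ring helps, but still a poor LG
ethoxide: pKₐ(CH₃CH₂OH) ≈ 16 — strong base; alkoxides do not leave unassisted
tert-butoxide: pKₐ(t-BuOH) ≈ 18
The question asks for worst first, so the sequence is read in increasing leaving-group ability.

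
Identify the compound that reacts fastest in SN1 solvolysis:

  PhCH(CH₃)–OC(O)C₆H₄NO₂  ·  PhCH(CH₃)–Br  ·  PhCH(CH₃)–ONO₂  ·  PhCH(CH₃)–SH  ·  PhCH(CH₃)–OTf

Identical carbon frameworks mean the comparison reduces to leaving-group quality.
Rank by basicity of the departing species: weakest base leaves most easily.
PhCH(CH₃)–OTf loses OTf⁻: pKₐ(CF₃SO₃H (triflic acid)) ≈ -14
PhCH(CH₃)–Br loses Br⁻: pKₐ(HBr) ≈ -9
PhCH(CH₃)–ONO₂ loses NO₃⁻: pKₐ(HNO₃) ≈ -1.3
PhCH(CH₃)–OC(O)C₆H₄NO₂ loses p-O₂N–C₆H₄–COO⁻: pKₐ(p-nitrobenzoic acid) ≈ 3.4
PhCH(CH₃)–SH loses HS⁻: pKₐ(H₂S) ≈ 7

PhCH(CH₃)–OTf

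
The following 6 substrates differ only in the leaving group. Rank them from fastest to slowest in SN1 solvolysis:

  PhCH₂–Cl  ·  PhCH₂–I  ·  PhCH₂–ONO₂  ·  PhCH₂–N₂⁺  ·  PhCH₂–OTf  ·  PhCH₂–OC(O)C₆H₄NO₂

PhCH₂–N₂⁺ > PhCH₂–OTf > PhCH₂–I > PhCH₂–Cl > PhCH₂–ONO₂ > PhCH₂–OC(O)C₆H₄NO₂

With the same alkyl group throughout, only the leaving group differentiates the rates.
Rank by basicity of the departing species: weakest base leaves most easily.
PhCH₂–N₂⁺ loses N₂: no meaningful conjugate acid; N₂ departs as an exceptionally stable neutral molecule
PhCH₂–OTf loses OTf⁻: pKₐ(CF₃SO₃H (triflic acid)) ≈ -14
PhCH₂–I loses I⁻: pKₐ(HI) ≈ -10
PhCH₂–Cl loses Cl⁻: pKₐ(HCl) ≈ -7
PhCH₂–ONO₂ loses NO₃⁻: pKₐ(HNO₃) ≈ -1.3
PhCH₂–OC(O)C₆H₄NO₂ loses p-O₂N–C₆H₄–COO⁻: pKₐ(p-nitrobenzoic acid) ≈ 3.4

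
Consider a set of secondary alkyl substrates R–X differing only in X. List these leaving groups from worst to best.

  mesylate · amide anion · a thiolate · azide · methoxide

amide anion < methoxide < a thiolate < azide < mesylate

mesylate: pKₐ(CH₃SO₃H (MsOH)) ≈ -1.9
azide: pKₐ(HN₃) ≈ 4.7
a thiolate: pKₐ(RSH (a thiol)) ≈ 10.5
methoxide: pKₐ(CH₃OH) ≈ 15.5
amide anion: pKₐ(NH₃) ≈ 38
Reversing gives the worst-to-best order requested.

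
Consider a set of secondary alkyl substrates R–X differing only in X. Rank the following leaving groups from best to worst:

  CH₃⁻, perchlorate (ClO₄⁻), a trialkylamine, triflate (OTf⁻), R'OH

The more stable X⁻ (or X) is on its own — i.e. the weaker a base it is — the better a leaving group it makes.
triflate (OTf⁻): pKₐ(CF₃SO₃H (triflic acid)) ≈ -14 — charge spread over three oxygens and a CF₃ group; the premier leaving group in synthesis
perchlorate (ClO₄⁻): pKₐ(HClO₄) ≈ -10 — extremely weak base; rarely used for safety reasons
R'OH: pKₐ(R'OH₂⁺) ≈ -2.4 — neutral; leaves from a protonated ether (an oxonium ion, R–O(H)R'⁺)
a trialkylamine: pKₐ(R'₃NH⁺) ≈ 10.7
CH₃⁻: pKₐ(CH₄) ≈ 48

triflate (OTf⁻) > perchlorate (ClO₄⁻) > R'OH > a trialkylamine > CH₃⁻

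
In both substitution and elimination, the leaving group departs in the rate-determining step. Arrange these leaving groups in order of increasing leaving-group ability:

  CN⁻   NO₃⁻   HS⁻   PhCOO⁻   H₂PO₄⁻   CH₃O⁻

NO₃⁻: pKₐ(HNO₃) ≈ -1.3
H₂PO₄⁻: pKₐ(H₃PO₄) ≈ 2.1 — moderate base; biological leaving group after further activation
PhCOO⁻: pKₐ(C₆H₅COOH) ≈ 4.2
HS⁻: pKₐ(H₂S) ≈ 7 — larger and more polarisable than the oxygen analogue
CN⁻: pKₐ(HCN) ≈ 9.2
CH₃O⁻: pKₐ(CH₃OH) ≈ 15.5 — strong base; alkoxides do not leave unassisted
Listed from poorest to best leaving group as asked.

CH₃O⁻ < CN⁻ < HS⁻ < PhCOO⁻ < H₂PO₄⁻ < NO₃⁻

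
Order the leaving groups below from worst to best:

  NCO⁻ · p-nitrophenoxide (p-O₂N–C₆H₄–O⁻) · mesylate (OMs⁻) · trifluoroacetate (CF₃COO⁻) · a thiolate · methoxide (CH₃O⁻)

A good leaving group is a weak base: the lower the pKₐ of its conjugate acid, the more readily it departs.
mesylate (OMs⁻): pKₐ(CH₃SO₃H (MsOH)) ≈ -1.9
trifluoroacetate (CF₃COO⁻): pKₐ(CF₃COOH) ≈ 0.2
NCO⁻: pKₐ(HOCN) ≈ 3.5
p-nitrophenoxide (p-O₂N–C₆H₄–O⁻): pKₐ(p-nitrophenol) ≈ 7.2 — nitro group delocalises the charge; the classic chromogenic LG
a thiolate: pKₐ(RSH (a thiol)) ≈ 10.5 — moderately basic; rarely leaves without activation
methoxide (CH₃O⁻): pKₐ(CH₃OH) ≈ 15.5
Reversing gives the worst-to-best order requested.

methoxide (CH₃O⁻) < a thiolate < p-nitrophenoxide (p-O₂N–C₆H₄–O⁻) < NCO⁻ < trifluoroacetate (CF₃COO⁻) < mesylate (OMs⁻)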